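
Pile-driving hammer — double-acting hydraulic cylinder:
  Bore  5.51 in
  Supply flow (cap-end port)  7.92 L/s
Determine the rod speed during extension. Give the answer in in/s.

v ≈ 20.3 in/s

Cap-side area A_cap = π/4 × (5.51 in)² = 23.84 in^2
v = Q / A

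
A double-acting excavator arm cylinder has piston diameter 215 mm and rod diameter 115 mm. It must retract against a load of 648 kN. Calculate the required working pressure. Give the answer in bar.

P ≈ 250 bar

Rod-side annular area A_ann = π/4 × (215² − 115²) = 25920 mm^2
Retraction: pressure acts on the annular area.
P = F / A = 648 kN / A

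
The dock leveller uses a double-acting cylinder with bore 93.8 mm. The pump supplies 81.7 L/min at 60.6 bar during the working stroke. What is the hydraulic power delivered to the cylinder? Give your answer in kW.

W ≈ 8.25 kW

Hydraulic power = P × Q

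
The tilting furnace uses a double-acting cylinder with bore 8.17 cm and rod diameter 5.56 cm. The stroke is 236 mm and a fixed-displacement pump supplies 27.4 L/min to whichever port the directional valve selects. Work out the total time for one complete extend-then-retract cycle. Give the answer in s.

Cap-side area A_cap = π/4 × (8.17 cm)² = 52.42 cm^2
Rod-side annular area A_ann = π/4 × (8.17² − 5.56²) = 28.14 cm^2
t_ext = A_cap·L/Q = 2.709 s
t_ret = A_ann·L/Q = 1.454 s
t_cycle = t_ext + t_ret

t ≈ 4.16 s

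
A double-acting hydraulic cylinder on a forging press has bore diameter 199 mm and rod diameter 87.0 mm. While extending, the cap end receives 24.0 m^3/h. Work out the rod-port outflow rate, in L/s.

Q_out ≈ 5.39 L/s

Cap-side area A_cap = π/4 × (199 mm)² = 31100 mm^2
Rod-side annular area A_ann = π/4 × (199² − 87.0²) = 25160 mm^2
Piston speed v = Q_in/A_cap; rod-end outflow Q_out = v × A_ann = Q_in × A_ann/A_cap.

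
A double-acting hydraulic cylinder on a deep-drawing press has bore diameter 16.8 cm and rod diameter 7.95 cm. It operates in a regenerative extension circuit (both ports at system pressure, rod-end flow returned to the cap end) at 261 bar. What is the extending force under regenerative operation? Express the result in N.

F ≈ 1.30e5 N

With equal pressure on both faces, forces on the annular region cancel; the net push is pressure × rod cross-section.
Rod cross-section A_rod = π/4 × (7.95 cm)² = 49.64 cm^2
F = P × A_rod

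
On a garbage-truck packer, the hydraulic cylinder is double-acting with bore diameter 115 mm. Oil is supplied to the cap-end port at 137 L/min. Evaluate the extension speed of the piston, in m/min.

v ≈ 13.2 m/min

Cap-side area A_cap = π/4 × (115 mm)² = 10390 mm^2
v = Q / A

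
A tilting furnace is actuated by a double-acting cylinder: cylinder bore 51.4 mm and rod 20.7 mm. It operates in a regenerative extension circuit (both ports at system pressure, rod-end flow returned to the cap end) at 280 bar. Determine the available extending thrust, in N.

With equal pressure on both faces, forces on the annular region cancel; the net push is pressure × rod cross-section.
Rod cross-section A_rod = π/4 × (20.7 mm)² = 336.5 mm^2
F = P × A_rod

F ≈ 9420 N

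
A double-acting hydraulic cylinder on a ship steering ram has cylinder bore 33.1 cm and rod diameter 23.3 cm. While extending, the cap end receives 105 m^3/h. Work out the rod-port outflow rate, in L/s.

Q_out ≈ 14.7 L/s

Cap-side area A_cap = π/4 × (33.1 cm)² = 860.5 cm^2
Rod-side annular area A_ann = π/4 × (33.1² − 23.3²) = 434.1 cm^2
Piston speed v = Q_in/A_cap; rod-end outflow Q_out = v × A_ann = Q_in × A_ann/A_cap.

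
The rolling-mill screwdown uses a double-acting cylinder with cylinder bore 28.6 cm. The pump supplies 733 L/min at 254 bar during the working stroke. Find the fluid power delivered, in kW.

Hydraulic power = P × Q

W ≈ 310 kW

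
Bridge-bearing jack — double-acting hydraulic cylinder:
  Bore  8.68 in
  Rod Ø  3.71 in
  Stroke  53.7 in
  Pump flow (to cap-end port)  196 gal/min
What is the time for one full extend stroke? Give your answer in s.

Cap-side area A_cap = π/4 × (8.68 in)² = 59.17 in^2
Swept volume V = A × L; t = V / Q = A·L / Q

t ≈ 4.21 s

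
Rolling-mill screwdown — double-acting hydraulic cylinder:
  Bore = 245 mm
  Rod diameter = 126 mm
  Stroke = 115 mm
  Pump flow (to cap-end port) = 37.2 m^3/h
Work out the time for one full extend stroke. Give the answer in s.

Cap-side area A_cap = π/4 × (245 mm)² = 47140 mm^2
Swept volume V = A × L; t = V / Q = A·L / Q

t ≈ 0.525 s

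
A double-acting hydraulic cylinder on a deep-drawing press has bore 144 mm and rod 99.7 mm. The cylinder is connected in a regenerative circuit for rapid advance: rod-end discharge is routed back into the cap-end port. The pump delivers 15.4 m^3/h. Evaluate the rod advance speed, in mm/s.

v ≈ 548 mm/s

In regeneration the rod-end outflow joins the pump flow into the cap end, so the net volume the pump must supply per unit advance equals the rod cross-section area.
Rod cross-section A_rod = π/4 × (99.7 mm)² = 7807 mm^2
v = Q_pump / A_rod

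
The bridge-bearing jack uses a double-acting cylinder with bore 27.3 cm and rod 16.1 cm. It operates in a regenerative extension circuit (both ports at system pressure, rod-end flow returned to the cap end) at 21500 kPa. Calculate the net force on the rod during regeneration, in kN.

F ≈ 438 kN

With equal pressure on both faces, forces on the annular region cancel; the net push is pressure × rod cross-section.
Rod cross-section A_rod = π/4 × (16.1 cm)² = 203.6 cm^2
F = P × A_rod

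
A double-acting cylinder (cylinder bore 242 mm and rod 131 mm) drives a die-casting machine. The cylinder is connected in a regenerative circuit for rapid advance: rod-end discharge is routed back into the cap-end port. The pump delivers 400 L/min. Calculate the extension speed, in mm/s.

v ≈ 495 mm/s

In regeneration the rod-end outflow joins the pump flow into the cap end, so the net volume the pump must supply per unit advance equals the rod cross-section area.
Rod cross-section A_rod = π/4 × (131 mm)² = 13480 mm^2
v = Q_pump / A_rod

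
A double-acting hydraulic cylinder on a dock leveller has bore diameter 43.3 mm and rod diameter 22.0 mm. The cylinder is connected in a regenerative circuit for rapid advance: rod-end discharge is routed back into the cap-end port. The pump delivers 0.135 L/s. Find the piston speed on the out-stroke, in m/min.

v ≈ 21.3 m/min

In regeneration the rod-end outflow joins the pump flow into the cap end, so the net volume the pump must supply per unit advance equals the rod cross-section area.
Rod cross-section A_rod = π/4 × (22.0 mm)² = 380.1 mm^2
v = Q_pump / A_rod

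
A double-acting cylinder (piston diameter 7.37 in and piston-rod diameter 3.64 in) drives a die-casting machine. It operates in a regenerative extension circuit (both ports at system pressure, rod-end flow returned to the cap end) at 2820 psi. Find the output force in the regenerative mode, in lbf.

F ≈ 29300 lbf

With equal pressure on both faces, forces on the annular region cancel; the net push is pressure × rod cross-section.
Rod cross-section A_rod = π/4 × (3.64 in)² = 10.41 in^2
F = P × A_rod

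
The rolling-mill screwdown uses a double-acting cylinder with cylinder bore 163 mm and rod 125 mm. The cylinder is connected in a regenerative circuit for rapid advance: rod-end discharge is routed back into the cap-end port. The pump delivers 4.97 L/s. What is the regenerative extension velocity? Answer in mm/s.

In regeneration the rod-end outflow joins the pump flow into the cap end, so the net volume the pump must supply per unit advance equals the rod cross-section area.
Rod cross-section A_rod = π/4 × (125 mm)² = 12270 mm^2
v = Q_pump / A_rod

v ≈ 405 mm/s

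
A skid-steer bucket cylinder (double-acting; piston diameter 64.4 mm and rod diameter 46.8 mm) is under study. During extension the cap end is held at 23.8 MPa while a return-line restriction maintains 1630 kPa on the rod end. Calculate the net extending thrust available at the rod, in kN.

F ≈ 75.0 kN

Cap-side area A_cap = π/4 × (64.4 mm)² = 3257 mm^2
Rod-side annular area A_ann = π/4 × (64.4² − 46.8²) = 1537 mm^2
Net thrust = P_cap·A_cap − P_rod·A_ann = 77.52 kN − 2.506 kN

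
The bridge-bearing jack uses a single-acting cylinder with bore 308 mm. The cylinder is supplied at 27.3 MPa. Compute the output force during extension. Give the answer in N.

F ≈ 2.03e6 N

Cap-side area A_cap = π/4 × (308 mm)² = 74510 mm^2
F = P × A_cap = 27.3 MPa × A_cap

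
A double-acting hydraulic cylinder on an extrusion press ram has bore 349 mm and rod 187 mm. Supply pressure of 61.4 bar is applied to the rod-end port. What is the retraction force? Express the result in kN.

Rod-side annular area A_ann = π/4 × (349² − 187²) = 68200 mm^2
On retraction the pressure acts on the annular area (bore minus rod).
F = P × A_ann

F ≈ 419 kN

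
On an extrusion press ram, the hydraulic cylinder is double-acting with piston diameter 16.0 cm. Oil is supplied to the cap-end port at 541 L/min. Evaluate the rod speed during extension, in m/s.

v ≈ 0.448 m/s

Cap-side area A_cap = π/4 × (16.0 cm)² = 201.1 cm^2
v = Q / A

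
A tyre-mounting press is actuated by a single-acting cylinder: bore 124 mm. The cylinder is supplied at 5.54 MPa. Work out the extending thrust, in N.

Cap-side area A_cap = π/4 × (124 mm)² = 12080 mm^2
F = P × A_cap = 5.54 MPa × A_cap

F ≈ 66900 N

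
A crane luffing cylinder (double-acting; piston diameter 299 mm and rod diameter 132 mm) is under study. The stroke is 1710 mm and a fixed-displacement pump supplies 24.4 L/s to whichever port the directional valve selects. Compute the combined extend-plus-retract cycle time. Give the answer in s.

Cap-side area A_cap = π/4 × (299 mm)² = 70220 mm^2
Rod-side annular area A_ann = π/4 × (299² − 132²) = 56530 mm^2
t_ext = A_cap·L/Q = 4.921 s
t_ret = A_ann·L/Q = 3.962 s
t_cycle = t_ext + t_ret

t ≈ 8.88 s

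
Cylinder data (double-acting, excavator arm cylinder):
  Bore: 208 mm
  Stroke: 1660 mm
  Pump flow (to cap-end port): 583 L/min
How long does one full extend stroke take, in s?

Cap-side area A_cap = π/4 × (208 mm)² = 33980 mm^2
Swept volume V = A × L; t = V / Q = A·L / Q

t ≈ 5.81 s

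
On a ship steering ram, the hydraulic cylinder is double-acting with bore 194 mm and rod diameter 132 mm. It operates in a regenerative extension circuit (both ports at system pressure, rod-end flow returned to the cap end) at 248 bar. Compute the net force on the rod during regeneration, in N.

F ≈ 3.39e5 N

With equal pressure on both faces, forces on the annular region cancel; the net push is pressure × rod cross-section.
Rod cross-section A_rod = π/4 × (132 mm)² = 13680 mm^2
F = P × A_rod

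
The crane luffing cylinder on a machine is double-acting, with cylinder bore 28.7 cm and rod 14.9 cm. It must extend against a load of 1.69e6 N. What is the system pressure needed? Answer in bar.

P ≈ 261 bar

Cap-side area A_cap = π/4 × (28.7 cm)² = 646.9 cm^2
P = F / A = 1.69e6 N / A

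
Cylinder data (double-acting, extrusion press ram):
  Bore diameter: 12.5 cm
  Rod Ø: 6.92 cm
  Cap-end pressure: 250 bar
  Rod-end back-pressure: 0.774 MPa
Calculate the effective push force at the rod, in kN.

F ≈ 300 kN

Cap-side area A_cap = π/4 × (12.5 cm)² = 122.7 cm^2
Rod-side annular area A_ann = π/4 × (12.5² − 6.92²) = 85.11 cm^2
Net thrust = P_cap·A_cap − P_rod·A_ann = 306.8 kN − 6.587 kN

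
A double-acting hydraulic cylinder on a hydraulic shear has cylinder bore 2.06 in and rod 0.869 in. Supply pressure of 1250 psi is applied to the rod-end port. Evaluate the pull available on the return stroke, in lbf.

Rod-side annular area A_ann = π/4 × (2.06² − 0.869²) = 2.740 in^2
On retraction the pressure acts on the annular area (bore minus rod).
F = P × A_ann

F ≈ 3420 lbf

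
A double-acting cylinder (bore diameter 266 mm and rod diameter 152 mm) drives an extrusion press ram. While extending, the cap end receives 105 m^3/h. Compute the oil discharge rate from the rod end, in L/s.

Cap-side area A_cap = π/4 × (266 mm)² = 55570 mm^2
Rod-side annular area A_ann = π/4 × (266² − 152²) = 37430 mm^2
Piston speed v = Q_in/A_cap; rod-end outflow Q_out = v × A_ann = Q_in × A_ann/A_cap.

Q_out ≈ 19.6 L/s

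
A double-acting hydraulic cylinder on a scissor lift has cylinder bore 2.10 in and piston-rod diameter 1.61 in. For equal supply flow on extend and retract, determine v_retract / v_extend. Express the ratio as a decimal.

Cap-side area A_cap = π/4 × (2.10 in)² = 3.464 in^2
Rod-side annular area A_ann = π/4 × (2.10² − 1.61²) = 1.428 in^2
For equal Q, v ∝ 1/A, so v_ret/v_ext = A_cap/A_ann.

v_ret/v_ext ≈ 2.43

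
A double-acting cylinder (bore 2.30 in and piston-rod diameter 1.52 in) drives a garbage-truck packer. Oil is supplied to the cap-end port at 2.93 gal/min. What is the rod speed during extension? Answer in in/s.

v ≈ 2.72 in/s

Cap-side area A_cap = π/4 × (2.30 in)² = 4.155 in^2
v = Q / A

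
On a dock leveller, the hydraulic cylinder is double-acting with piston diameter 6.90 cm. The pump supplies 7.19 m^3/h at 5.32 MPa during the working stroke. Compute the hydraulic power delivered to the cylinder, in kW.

Hydraulic power = P × Q

W ≈ 10.6 kW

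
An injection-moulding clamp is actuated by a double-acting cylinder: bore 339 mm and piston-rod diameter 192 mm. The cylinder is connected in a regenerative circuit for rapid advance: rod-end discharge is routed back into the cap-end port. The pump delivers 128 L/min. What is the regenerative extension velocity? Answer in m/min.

v ≈ 4.42 m/min

In regeneration the rod-end outflow joins the pump flow into the cap end, so the net volume the pump must supply per unit advance equals the rod cross-section area.
Rod cross-section A_rod = π/4 × (192 mm)² = 28950 mm^2
v = Q_pump / A_rod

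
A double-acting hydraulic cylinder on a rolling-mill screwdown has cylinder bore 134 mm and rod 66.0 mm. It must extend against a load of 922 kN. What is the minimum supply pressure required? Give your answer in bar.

P ≈ 654 bar

Cap-side area A_cap = π/4 × (134 mm)² = 14100 mm^2
P = F / A = 922 kN / A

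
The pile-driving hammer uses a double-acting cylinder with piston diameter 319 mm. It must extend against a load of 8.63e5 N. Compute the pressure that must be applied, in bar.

P ≈ 108 bar

Cap-side area A_cap = π/4 × (319 mm)² = 79920 mm^2
P = F / A = 8.63e5 N / A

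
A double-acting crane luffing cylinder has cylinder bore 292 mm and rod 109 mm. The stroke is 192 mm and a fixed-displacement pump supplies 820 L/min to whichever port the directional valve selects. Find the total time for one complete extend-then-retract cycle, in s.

t ≈ 1.75 s

Cap-side area A_cap = π/4 × (292 mm)² = 66970 mm^2
Rod-side annular area A_ann = π/4 × (292² − 109²) = 57630 mm^2
t_ext = A_cap·L/Q = 0.9408 s
t_ret = A_ann·L/Q = 0.8097 s
t_cycle = t_ext + t_ret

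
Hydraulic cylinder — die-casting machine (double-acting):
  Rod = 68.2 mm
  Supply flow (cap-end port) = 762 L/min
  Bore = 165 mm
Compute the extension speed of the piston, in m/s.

v ≈ 0.594 m/s

Cap-side area A_cap = π/4 × (165 mm)² = 21380 mm^2
v = Q / A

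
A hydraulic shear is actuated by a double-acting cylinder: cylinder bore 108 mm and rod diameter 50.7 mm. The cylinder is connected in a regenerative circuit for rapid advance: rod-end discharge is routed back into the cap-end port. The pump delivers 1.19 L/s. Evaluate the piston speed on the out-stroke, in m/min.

v ≈ 35.4 m/min

In regeneration the rod-end outflow joins the pump flow into the cap end, so the net volume the pump must supply per unit advance equals the rod cross-section area.
Rod cross-section A_rod = π/4 × (50.7 mm)² = 2019 mm^2
v = Q_pump / A_rod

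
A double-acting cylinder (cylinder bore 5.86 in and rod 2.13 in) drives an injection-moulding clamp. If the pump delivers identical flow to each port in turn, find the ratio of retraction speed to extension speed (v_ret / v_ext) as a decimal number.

Cap-side area A_cap = π/4 × (5.86 in)² = 26.97 in^2
Rod-side annular area A_ann = π/4 × (5.86² − 2.13²) = 23.41 in^2
For equal Q, v ∝ 1/A, so v_ret/v_ext = A_cap/A_ann.

v_ret/v_ext ≈ 1.15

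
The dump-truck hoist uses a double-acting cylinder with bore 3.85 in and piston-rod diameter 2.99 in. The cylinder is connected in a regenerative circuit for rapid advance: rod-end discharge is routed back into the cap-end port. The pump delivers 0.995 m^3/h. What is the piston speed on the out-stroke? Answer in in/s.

In regeneration the rod-end outflow joins the pump flow into the cap end, so the net volume the pump must supply per unit advance equals the rod cross-section area.
Rod cross-section A_rod = π/4 × (2.99 in)² = 7.022 in^2
v = Q_pump / A_rod

v ≈ 2.40 in/s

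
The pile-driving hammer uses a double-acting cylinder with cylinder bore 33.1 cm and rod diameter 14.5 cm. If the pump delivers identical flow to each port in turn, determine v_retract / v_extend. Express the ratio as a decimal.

v_ret/v_ext ≈ 1.24

Cap-side area A_cap = π/4 × (33.1 cm)² = 860.5 cm^2
Rod-side annular area A_ann = π/4 × (33.1² − 14.5²) = 695.4 cm^2
For equal Q, v ∝ 1/A, so v_ret/v_ext = A_cap/A_ann.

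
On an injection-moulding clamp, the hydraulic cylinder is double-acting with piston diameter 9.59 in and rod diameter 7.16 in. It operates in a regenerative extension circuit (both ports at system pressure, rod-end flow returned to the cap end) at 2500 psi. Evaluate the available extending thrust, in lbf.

F ≈ 1.01e5 lbf

With equal pressure on both faces, forces on the annular region cancel; the net push is pressure × rod cross-section.
Rod cross-section A_rod = π/4 × (7.16 in)² = 40.26 in^2
F = P × A_rod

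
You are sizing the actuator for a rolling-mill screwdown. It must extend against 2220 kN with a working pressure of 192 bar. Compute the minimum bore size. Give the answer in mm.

Extension force acts on the full piston face: F = P × (π/4)D².
D = √(4F / (πP)) = √(4 × 2220 kN / (π × 192 bar))

D ≈ 384 mm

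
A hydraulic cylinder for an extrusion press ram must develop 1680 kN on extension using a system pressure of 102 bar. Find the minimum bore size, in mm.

Extension force acts on the full piston face: F = P × (π/4)D².
D = √(4F / (πP)) = √(4 × 1680 kN / (π × 102 bar))

D ≈ 458 mm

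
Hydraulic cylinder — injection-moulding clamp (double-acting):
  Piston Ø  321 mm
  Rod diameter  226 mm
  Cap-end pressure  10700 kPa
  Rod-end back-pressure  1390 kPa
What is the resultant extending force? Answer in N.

Cap-side area A_cap = π/4 × (321 mm)² = 80930 mm^2
Rod-side annular area A_ann = π/4 × (321² − 226²) = 40810 mm^2
Net thrust = P_cap·A_cap − P_rod·A_ann = 8.659e5 N − 56730 N

F ≈ 8.09e5 N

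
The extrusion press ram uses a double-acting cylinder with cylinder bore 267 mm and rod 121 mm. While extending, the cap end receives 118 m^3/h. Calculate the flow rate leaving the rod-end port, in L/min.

Cap-side area A_cap = π/4 × (267 mm)² = 55990 mm^2
Rod-side annular area A_ann = π/4 × (267² − 121²) = 44490 mm^2
Piston speed v = Q_in/A_cap; rod-end outflow Q_out = v × A_ann = Q_in × A_ann/A_cap.

Q_out ≈ 1560 L/min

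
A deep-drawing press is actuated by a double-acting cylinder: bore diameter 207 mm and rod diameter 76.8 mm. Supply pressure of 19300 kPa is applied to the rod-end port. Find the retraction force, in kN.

Rod-side annular area A_ann = π/4 × (207² − 76.8²) = 29020 mm^2
On retraction the pressure acts on the annular area (bore minus rod).
F = P × A_ann

F ≈ 560 kN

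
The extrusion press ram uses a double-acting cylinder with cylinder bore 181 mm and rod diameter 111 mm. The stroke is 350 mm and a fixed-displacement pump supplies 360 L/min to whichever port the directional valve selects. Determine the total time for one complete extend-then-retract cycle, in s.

t ≈ 2.44 s

Cap-side area A_cap = π/4 × (181 mm)² = 25730 mm^2
Rod-side annular area A_ann = π/4 × (181² − 111²) = 16050 mm^2
t_ext = A_cap·L/Q = 1.501 s
t_ret = A_ann·L/Q = 0.9365 s
t_cycle = t_ext + t_ret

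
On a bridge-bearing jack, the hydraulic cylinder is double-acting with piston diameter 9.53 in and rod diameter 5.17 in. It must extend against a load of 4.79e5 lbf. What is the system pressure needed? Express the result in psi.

P ≈ 6720 psi

Cap-side area A_cap = π/4 × (9.53 in)² = 71.33 in^2
P = F / A = 4.79e5 lbf / A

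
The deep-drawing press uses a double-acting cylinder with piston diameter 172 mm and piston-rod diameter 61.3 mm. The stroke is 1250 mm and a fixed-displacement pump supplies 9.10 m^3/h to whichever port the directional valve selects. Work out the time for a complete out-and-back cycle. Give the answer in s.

t ≈ 21.5 s

Cap-side area A_cap = π/4 × (172 mm)² = 23240 mm^2
Rod-side annular area A_ann = π/4 × (172² − 61.3²) = 20280 mm^2
t_ext = A_cap·L/Q = 11.49 s
t_ret = A_ann·L/Q = 10.03 s
t_cycle = t_ext + t_ret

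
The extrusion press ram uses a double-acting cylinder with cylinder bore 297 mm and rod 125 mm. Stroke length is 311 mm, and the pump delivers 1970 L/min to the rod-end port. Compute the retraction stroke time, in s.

t ≈ 0.540 s

Rod-side annular area A_ann = π/4 × (297² − 125²) = 57010 mm^2
Swept volume V = A × L; t = V / Q = A·L / Q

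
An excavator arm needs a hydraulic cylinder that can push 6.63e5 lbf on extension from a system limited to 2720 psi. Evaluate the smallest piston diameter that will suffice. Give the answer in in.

Extension force acts on the full piston face: F = P × (π/4)D².
D = √(4F / (πP)) = √(4 × 6.63e5 lbf / (π × 2720 psi))

D ≈ 17.6 in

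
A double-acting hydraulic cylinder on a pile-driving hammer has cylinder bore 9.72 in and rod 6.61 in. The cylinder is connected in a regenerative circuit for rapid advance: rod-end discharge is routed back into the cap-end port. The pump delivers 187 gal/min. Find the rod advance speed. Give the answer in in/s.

In regeneration the rod-end outflow joins the pump flow into the cap end, so the net volume the pump must supply per unit advance equals the rod cross-section area.
Rod cross-section A_rod = π/4 × (6.61 in)² = 34.32 in^2
v = Q_pump / A_rod

v ≈ 21.0 in/s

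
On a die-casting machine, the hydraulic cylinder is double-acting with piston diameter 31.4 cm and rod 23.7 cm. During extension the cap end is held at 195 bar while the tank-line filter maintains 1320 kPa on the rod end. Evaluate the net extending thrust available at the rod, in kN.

F ≈ 1470 kN

Cap-side area A_cap = π/4 × (31.4 cm)² = 774.4 cm^2
Rod-side annular area A_ann = π/4 × (31.4² − 23.7²) = 333.2 cm^2
Net thrust = P_cap·A_cap − P_rod·A_ann = 1510 kN − 43.99 kN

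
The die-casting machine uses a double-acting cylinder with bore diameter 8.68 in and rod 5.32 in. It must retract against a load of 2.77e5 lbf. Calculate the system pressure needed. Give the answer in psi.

P ≈ 7500 psi

Rod-side annular area A_ann = π/4 × (8.68² − 5.32²) = 36.95 in^2
Retraction: pressure acts on the annular area.
P = F / A = 2.77e5 lbf / A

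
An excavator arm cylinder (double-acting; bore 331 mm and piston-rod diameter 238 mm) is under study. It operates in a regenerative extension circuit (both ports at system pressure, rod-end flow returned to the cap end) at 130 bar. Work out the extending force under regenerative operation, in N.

F ≈ 5.78e5 N

With equal pressure on both faces, forces on the annular region cancel; the net push is pressure × rod cross-section.
Rod cross-section A_rod = π/4 × (238 mm)² = 44490 mm^2
F = P × A_rod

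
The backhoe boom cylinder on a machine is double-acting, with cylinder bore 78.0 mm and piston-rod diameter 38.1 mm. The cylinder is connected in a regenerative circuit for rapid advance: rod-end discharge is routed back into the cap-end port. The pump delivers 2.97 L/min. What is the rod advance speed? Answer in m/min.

In regeneration the rod-end outflow joins the pump flow into the cap end, so the net volume the pump must supply per unit advance equals the rod cross-section area.
Rod cross-section A_rod = π/4 × (38.1 mm)² = 1140 mm^2
v = Q_pump / A_rod

v ≈ 2.61 m/min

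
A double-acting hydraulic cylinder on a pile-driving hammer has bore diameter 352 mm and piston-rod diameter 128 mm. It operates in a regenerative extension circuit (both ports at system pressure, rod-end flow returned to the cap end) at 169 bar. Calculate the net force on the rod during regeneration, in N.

F ≈ 2.17e5 N

With equal pressure on both faces, forces on the annular region cancel; the net push is pressure × rod cross-section.
Rod cross-section A_rod = π/4 × (128 mm)² = 12870 mm^2
F = P × A_rod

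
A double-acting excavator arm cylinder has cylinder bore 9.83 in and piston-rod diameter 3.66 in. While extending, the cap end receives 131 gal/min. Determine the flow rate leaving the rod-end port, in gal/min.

Q_out ≈ 113 gal/min

Cap-side area A_cap = π/4 × (9.83 in)² = 75.89 in^2
Rod-side annular area A_ann = π/4 × (9.83² − 3.66²) = 65.37 in^2
Piston speed v = Q_in/A_cap; rod-end outflow Q_out = v × A_ann = Q_in × A_ann/A_cap.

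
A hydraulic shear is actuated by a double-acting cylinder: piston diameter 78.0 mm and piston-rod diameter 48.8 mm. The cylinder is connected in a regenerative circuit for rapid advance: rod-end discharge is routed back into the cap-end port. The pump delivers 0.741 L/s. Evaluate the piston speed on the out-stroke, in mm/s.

v ≈ 396 mm/s

In regeneration the rod-end outflow joins the pump flow into the cap end, so the net volume the pump must supply per unit advance equals the rod cross-section area.
Rod cross-section A_rod = π/4 × (48.8 mm)² = 1870 mm^2
v = Q_pump / A_rod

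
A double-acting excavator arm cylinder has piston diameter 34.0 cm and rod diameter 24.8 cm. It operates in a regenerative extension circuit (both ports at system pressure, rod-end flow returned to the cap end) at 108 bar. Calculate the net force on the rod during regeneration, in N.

With equal pressure on both faces, forces on the annular region cancel; the net push is pressure × rod cross-section.
Rod cross-section A_rod = π/4 × (24.8 cm)² = 483.1 cm^2
F = P × A_rod

F ≈ 5.22e5 N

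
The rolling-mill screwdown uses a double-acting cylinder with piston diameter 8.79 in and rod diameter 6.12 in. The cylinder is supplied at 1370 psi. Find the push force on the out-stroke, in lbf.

Cap-side area A_cap = π/4 × (8.79 in)² = 60.68 in^2
F = P × A_cap = 1370 psi × A_cap

F ≈ 83100 lbf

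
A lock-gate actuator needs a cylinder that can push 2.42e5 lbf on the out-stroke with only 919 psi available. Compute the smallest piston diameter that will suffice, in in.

Extension force acts on the full piston face: F = P × (π/4)D².
D = √(4F / (πP)) = √(4 × 2.42e5 lbf / (π × 919 psi))

D ≈ 18.3 in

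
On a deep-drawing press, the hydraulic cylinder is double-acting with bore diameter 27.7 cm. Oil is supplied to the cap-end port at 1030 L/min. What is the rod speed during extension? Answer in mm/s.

v ≈ 285 mm/s

Cap-side area A_cap = π/4 × (27.7 cm)² = 602.6 cm^2
v = Q / A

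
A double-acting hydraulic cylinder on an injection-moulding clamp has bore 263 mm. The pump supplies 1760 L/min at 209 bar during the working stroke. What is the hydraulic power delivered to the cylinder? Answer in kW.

W ≈ 613 kW

Hydraulic power = P × Q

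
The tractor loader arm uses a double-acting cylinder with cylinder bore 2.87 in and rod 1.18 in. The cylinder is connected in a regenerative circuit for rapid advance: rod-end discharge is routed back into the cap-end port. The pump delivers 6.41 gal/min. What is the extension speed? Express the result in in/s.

In regeneration the rod-end outflow joins the pump flow into the cap end, so the net volume the pump must supply per unit advance equals the rod cross-section area.
Rod cross-section A_rod = π/4 × (1.18 in)² = 1.094 in^2
v = Q_pump / A_rod

v ≈ 22.6 in/s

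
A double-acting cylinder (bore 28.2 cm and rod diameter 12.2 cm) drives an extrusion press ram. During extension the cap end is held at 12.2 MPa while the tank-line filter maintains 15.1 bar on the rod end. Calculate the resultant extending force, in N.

Cap-side area A_cap = π/4 × (28.2 cm)² = 624.6 cm^2
Rod-side annular area A_ann = π/4 × (28.2² − 12.2²) = 507.7 cm^2
Net thrust = P_cap·A_cap − P_rod·A_ann = 7.620e5 N − 76660 N

F ≈ 6.85e5 N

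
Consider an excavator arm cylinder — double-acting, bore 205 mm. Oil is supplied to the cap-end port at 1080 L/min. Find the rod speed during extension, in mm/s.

Cap-side area A_cap = π/4 × (205 mm)² = 33010 mm^2
v = Q / A

v ≈ 545 mm/s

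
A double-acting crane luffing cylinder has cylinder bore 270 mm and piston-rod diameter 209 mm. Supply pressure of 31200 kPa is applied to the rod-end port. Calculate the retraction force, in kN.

Rod-side annular area A_ann = π/4 × (270² − 209²) = 22950 mm^2
On retraction the pressure acts on the annular area (bore minus rod).
F = P × A_ann

F ≈ 716 kN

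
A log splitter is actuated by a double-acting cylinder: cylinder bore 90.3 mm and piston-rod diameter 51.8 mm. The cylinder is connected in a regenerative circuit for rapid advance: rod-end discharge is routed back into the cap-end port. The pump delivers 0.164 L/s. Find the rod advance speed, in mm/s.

v ≈ 77.8 mm/s

In regeneration the rod-end outflow joins the pump flow into the cap end, so the net volume the pump must supply per unit advance equals the rod cross-section area.
Rod cross-section A_rod = π/4 × (51.8 mm)² = 2107 mm^2
v = Q_pump / A_rod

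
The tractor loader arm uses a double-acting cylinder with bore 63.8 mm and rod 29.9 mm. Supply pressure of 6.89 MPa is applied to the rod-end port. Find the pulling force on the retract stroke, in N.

Rod-side annular area A_ann = π/4 × (63.8² − 29.9²) = 2495 mm^2
On retraction the pressure acts on the annular area (bore minus rod).
F = P × A_ann

F ≈ 17200 N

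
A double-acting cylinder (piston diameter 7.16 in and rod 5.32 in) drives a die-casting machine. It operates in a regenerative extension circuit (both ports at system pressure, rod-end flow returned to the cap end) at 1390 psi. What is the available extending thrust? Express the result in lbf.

With equal pressure on both faces, forces on the annular region cancel; the net push is pressure × rod cross-section.
Rod cross-section A_rod = π/4 × (5.32 in)² = 22.23 in^2
F = P × A_rod

F ≈ 30900 lbf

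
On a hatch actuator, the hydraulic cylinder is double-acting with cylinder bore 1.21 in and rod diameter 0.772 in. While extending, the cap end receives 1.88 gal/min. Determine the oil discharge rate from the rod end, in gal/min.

Cap-side area A_cap = π/4 × (1.21 in)² = 1.150 in^2
Rod-side annular area A_ann = π/4 × (1.21² − 0.772²) = 0.6818 in^2
Piston speed v = Q_in/A_cap; rod-end outflow Q_out = v × A_ann = Q_in × A_ann/A_cap.

Q_out ≈ 1.11 gal/min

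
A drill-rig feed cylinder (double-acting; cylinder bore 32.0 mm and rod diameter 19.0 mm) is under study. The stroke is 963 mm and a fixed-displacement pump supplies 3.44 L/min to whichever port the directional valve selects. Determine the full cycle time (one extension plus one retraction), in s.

Cap-side area A_cap = π/4 × (32.0 mm)² = 804.2 mm^2
Rod-side annular area A_ann = π/4 × (32.0² − 19.0²) = 520.7 mm^2
t_ext = A_cap·L/Q = 13.51 s
t_ret = A_ann·L/Q = 8.746 s
t_cycle = t_ext + t_ret

t ≈ 22.3 s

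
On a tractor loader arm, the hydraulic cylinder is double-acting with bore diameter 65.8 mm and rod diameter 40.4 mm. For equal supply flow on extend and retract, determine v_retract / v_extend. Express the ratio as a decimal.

v_ret/v_ext ≈ 1.61

Cap-side area A_cap = π/4 × (65.8 mm)² = 3400 mm^2
Rod-side annular area A_ann = π/4 × (65.8² − 40.4²) = 2119 mm^2
For equal Q, v ∝ 1/A, so v_ret/v_ext = A_cap/A_ann.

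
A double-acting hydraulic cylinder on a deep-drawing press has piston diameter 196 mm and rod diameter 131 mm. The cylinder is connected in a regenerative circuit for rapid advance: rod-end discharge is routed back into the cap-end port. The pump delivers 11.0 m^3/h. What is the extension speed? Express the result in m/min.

v ≈ 13.6 m/min

In regeneration the rod-end outflow joins the pump flow into the cap end, so the net volume the pump must supply per unit advance equals the rod cross-section area.
Rod cross-section A_rod = π/4 × (131 mm)² = 13480 mm^2
v = Q_pump / A_rod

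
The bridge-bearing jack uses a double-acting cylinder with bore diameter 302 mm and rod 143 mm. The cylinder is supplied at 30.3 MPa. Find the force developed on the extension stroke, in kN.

Cap-side area A_cap = π/4 × (302 mm)² = 71630 mm^2
F = P × A_cap = 30.3 MPa × A_cap

F ≈ 2170 kN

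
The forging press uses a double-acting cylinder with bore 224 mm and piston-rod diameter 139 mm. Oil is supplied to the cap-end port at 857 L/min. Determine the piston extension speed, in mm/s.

Cap-side area A_cap = π/4 × (224 mm)² = 39410 mm^2
v = Q / A

v ≈ 362 mm/s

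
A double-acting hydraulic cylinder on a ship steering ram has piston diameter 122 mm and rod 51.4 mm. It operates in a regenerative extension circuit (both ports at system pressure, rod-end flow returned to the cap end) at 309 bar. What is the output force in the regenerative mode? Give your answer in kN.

F ≈ 64.1 kN

With equal pressure on both faces, forces on the annular region cancel; the net push is pressure × rod cross-section.
Rod cross-section A_rod = π/4 × (51.4 mm)² = 2075 mm^2
F = P × A_rod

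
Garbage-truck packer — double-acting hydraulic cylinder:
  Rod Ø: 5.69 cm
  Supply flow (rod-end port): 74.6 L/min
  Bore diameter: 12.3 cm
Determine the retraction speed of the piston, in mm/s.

v ≈ 133 mm/s

Rod-side annular area A_ann = π/4 × (12.3² − 5.69²) = 93.39 cm^2
Flow into the rod-end port fills the annular volume.
v = Q / A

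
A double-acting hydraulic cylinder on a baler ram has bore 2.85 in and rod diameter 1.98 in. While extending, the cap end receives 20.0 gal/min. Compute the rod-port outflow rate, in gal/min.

Q_out ≈ 10.3 gal/min

Cap-side area A_cap = π/4 × (2.85 in)² = 6.379 in^2
Rod-side annular area A_ann = π/4 × (2.85² − 1.98²) = 3.300 in^2
Piston speed v = Q_in/A_cap; rod-end outflow Q_out = v × A_ann = Q_in × A_ann/A_cap.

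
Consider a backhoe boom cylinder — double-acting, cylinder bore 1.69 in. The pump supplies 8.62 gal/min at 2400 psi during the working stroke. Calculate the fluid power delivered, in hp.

W ≈ 12.1 hp

Hydraulic power = P × Q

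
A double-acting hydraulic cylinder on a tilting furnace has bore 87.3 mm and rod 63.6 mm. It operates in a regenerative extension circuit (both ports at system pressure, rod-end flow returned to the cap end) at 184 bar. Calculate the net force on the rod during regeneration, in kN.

F ≈ 58.5 kN

With equal pressure on both faces, forces on the annular region cancel; the net push is pressure × rod cross-section.
Rod cross-section A_rod = π/4 × (63.6 mm)² = 3177 mm^2
F = P × A_rod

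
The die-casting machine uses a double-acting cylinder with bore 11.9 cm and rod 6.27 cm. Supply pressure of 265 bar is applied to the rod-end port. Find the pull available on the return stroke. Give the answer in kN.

F ≈ 213 kN

Rod-side annular area A_ann = π/4 × (11.9² − 6.27²) = 80.34 cm^2
On retraction the pressure acts on the annular area (bore minus rod).
F = P × A_ann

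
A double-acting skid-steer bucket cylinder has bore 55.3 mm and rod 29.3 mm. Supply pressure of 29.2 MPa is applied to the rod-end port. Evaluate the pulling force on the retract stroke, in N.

F ≈ 50400 N

Rod-side annular area A_ann = π/4 × (55.3² − 29.3²) = 1728 mm^2
On retraction the pressure acts on the annular area (bore minus rod).
F = P × A_ann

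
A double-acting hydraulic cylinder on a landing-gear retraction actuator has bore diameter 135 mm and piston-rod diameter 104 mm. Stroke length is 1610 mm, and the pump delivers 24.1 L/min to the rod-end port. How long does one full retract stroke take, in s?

t ≈ 23.3 s

Rod-side annular area A_ann = π/4 × (135² − 104²) = 5819 mm^2
Swept volume V = A × L; t = V / Q = A·L / Q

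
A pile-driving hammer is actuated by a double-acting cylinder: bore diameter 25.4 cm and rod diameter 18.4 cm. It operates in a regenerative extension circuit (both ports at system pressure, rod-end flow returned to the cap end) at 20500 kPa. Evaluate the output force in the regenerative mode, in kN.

With equal pressure on both faces, forces on the annular region cancel; the net push is pressure × rod cross-section.
Rod cross-section A_rod = π/4 × (18.4 cm)² = 265.9 cm^2
F = P × A_rod

F ≈ 545 kN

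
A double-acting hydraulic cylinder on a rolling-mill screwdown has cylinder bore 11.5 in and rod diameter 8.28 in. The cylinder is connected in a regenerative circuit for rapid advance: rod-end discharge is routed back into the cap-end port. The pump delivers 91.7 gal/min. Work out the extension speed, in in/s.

v ≈ 6.56 in/s

In regeneration the rod-end outflow joins the pump flow into the cap end, so the net volume the pump must supply per unit advance equals the rod cross-section area.
Rod cross-section A_rod = π/4 × (8.28 in)² = 53.85 in^2
v = Q_pump / A_rod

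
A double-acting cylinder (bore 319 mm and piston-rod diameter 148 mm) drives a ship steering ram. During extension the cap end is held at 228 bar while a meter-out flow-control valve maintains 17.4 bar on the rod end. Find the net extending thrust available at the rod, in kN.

F ≈ 1710 kN

Cap-side area A_cap = π/4 × (319 mm)² = 79920 mm^2
Rod-side annular area A_ann = π/4 × (319² − 148²) = 62720 mm^2
Net thrust = P_cap·A_cap − P_rod·A_ann = 1822 kN − 109.1 kN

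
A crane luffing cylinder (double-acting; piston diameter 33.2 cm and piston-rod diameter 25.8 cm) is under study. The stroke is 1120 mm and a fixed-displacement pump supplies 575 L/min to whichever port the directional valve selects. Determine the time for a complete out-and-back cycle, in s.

Cap-side area A_cap = π/4 × (33.2 cm)² = 865.7 cm^2
Rod-side annular area A_ann = π/4 × (33.2² − 25.8²) = 342.9 cm^2
t_ext = A_cap·L/Q = 10.12 s
t_ret = A_ann·L/Q = 4.008 s
t_cycle = t_ext + t_ret

t ≈ 14.1 s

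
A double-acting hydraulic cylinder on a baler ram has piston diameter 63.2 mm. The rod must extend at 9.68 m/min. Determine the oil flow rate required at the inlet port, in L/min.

Q ≈ 30.4 L/min

Cap-side area A_cap = π/4 × (63.2 mm)² = 3137 mm^2
Q = A × v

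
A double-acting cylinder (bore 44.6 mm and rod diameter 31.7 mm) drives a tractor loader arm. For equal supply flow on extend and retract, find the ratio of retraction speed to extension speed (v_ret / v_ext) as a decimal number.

v_ret/v_ext ≈ 2.02

Cap-side area A_cap = π/4 × (44.6 mm)² = 1562 mm^2
Rod-side annular area A_ann = π/4 × (44.6² − 31.7²) = 773.0 mm^2
For equal Q, v ∝ 1/A, so v_ret/v_ext = A_cap/A_ann.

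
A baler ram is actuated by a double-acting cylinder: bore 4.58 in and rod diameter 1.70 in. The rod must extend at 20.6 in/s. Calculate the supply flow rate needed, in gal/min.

Cap-side area A_cap = π/4 × (4.58 in)² = 16.47 in^2
Q = A × v

Q ≈ 88.2 gal/min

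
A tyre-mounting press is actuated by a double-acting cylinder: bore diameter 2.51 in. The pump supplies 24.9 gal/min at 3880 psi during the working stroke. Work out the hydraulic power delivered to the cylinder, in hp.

Hydraulic power = P × Q

W ≈ 56.4 hp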